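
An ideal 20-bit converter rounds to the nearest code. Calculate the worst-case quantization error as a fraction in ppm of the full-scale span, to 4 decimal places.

0.4768 ppm

Rounding → worst-case error = ½ LSB = V_FS/2^21, so 1e+06/2097152 = 0.476837 ppm of full scale.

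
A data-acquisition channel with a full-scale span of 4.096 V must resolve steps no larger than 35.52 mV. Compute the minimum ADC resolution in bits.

7 bits

Number of steps required ≥ 4.096 V / 35.52 mV = 115.32.
Need 2^N ≥ 115.32; 2^6 = 64, 2^7 = 128.
Minimum N = 7.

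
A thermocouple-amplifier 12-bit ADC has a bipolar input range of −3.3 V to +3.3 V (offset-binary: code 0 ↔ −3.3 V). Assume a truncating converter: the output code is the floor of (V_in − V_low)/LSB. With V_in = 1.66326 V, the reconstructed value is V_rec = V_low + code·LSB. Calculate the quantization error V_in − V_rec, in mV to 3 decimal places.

0.369 mV

LSB = 6.6/2^12 = 1.611 mV.
(1.66326 − (−3.3))/0.00161133 = 3080.2292; ⌊·⌋ gives code 3080.
V_rec = (−3.3) + 3080·0.00161133 = 1.6628906 V.
Difference: 0.000369375 V → 0.369 mV.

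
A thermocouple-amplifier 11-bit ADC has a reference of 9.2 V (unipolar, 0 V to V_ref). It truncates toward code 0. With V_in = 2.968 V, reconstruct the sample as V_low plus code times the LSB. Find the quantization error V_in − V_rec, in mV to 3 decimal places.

LSB = 9.2/2^11 = 4.492 mV.
(2.968 − 0)/0.00449219 = 660.7026; ⌊·⌋ gives code 660.
Code 660 maps back to 0 + 660×0.00449219 V = 2.9648438 V.
V_in − V_rec = 0.00315625 V = 3.156 mV.

3.156 mV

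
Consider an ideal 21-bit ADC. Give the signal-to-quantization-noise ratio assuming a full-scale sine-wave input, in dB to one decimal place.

SNR ≈ 6.02·N + 1.76 dB = 6.02·21 + 1.76 = 128.18 dB.

128.2 dB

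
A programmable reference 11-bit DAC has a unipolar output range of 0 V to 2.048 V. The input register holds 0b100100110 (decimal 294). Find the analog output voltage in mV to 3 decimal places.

LSB = 2.048 V / 2^11 = 1.000 mV.
Code 0b100100110 = 294 decimal.
V_out = 0 + 294 × 0.001 V = 0.294 V.
= 294.000 mV.

294.000 mV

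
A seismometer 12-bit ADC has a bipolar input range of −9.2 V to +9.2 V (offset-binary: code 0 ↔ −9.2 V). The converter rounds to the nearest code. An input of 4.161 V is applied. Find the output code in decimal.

code 2974

Full-scale span = 18.4 V; LSB = 18.4/2^12 = 4.492 mV.
(4.161 − (−9.2)) / 0.00449219 = 2974.275 LSBs.
So the output code is 2974.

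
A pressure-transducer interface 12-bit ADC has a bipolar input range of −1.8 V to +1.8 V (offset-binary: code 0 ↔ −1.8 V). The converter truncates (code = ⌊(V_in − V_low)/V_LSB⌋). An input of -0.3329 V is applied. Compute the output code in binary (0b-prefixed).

code 0b11010000101 (decimal 1669)

LSB = 3.6 V / 4096 = 0.879 mV.
(V_in − V_low)/LSB = (-0.3329 − (−1.8)) / 0.000878906 = 1669.234.
So the output code is 1669.
In binary (0b-prefixed): 0b11010000101.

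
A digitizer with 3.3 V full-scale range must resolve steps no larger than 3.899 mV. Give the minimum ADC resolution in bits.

Number of steps required ≥ 3.3 V / 3.899 mV = 846.37.
Need 2^N ≥ 846.37; 2^9 = 512, 2^10 = 1024.
Minimum N = 10.

10 bits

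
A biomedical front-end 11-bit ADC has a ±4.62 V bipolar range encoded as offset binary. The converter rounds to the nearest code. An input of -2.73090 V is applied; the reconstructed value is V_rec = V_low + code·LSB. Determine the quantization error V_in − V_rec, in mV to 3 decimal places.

Step size: 9.24 V ÷ 2^11 = 4.512 mV.
(-2.73090 − (−4.62))/0.00451172 = 418.7096; round gives code 419.
Reconstructed: -2.7295898 V.
V_in − V_rec = -0.00131016 V = -1.310 mV.

-1.310 mV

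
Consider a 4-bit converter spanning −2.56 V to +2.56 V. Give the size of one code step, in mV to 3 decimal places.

Full-scale span = 5.12 V.
LSB = 5.12 / 2^4 = 5.12 / 16 = 0.32 V = 320.000 mV.

320.000 mV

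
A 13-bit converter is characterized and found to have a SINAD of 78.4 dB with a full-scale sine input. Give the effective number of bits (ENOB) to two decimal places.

ENOB = (SINAD − 1.76) / 6.02 = (78.4 − 1.76)/6.02 = 12.731.

12.73 bits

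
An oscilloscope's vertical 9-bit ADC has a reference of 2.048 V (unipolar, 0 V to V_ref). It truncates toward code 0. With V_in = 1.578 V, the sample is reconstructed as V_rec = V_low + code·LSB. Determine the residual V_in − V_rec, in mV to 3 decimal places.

2.000 mV

One LSB is 2.048 V / 512 = 4.000 mV.
(1.578 − 0)/0.004 = 394.5000; ⌊·⌋ gives code 394.
V_rec = 0 + 394·0.004 = 1.576 V.
V_in − V_rec = 0.002 V = 2.000 mV.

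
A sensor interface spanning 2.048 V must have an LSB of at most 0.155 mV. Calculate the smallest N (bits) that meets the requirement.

14 bits

Number of steps required ≥ 2.048 V / 0.155 mV = 13212.90.
Need 2^N ≥ 13212.90; 2^13 = 8192, 2^14 = 16384.
Minimum N = 14.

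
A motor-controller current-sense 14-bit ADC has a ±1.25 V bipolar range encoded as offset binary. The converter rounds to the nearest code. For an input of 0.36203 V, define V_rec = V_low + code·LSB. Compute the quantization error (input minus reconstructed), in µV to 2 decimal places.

-61.06 µV

LSB = 2.5/2^14 = 152.59 µV.
(V_in − V_low)/LSB = (0.36203 − (−1.25))/0.000152588 = 10564.5998 → code 10565 (round).
Code 10565 maps back to (−1.25) + 10565×0.000152588 V = 0.36209106 V.
Difference: -6.10645e-05 V → -61.06 µV.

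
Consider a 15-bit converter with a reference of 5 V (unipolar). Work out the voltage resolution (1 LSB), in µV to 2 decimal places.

Full-scale span = 5 V.
LSB = 5 / 2^15 = 5 / 32768 = 0.000152588 V = 152.59 µV.

152.59 µV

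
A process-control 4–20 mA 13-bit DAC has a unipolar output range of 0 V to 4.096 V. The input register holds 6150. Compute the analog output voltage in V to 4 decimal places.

LSB = 4.096 V / 2^13 = 0.500 mV.
V_out = 0 + 6150 × 0.0005 V = 3.075 V.

3.0750 V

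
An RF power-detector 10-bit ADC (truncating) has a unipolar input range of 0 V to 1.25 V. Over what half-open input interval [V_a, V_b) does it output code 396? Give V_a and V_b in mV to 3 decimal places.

[483.398 mV, 484.619 mV)

LSB = 1.25/2^10 = 1.221 mV.
V_a = V_low + 396·LSB = 0.483398 V; V_b = V_low + 397·LSB = 0.484619 V.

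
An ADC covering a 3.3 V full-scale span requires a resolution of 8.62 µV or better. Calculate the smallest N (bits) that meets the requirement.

19 bits

Number of steps required ≥ 3.3 V / 8.62 µV = 382830.63.
Need 2^N ≥ 382830.63; 2^18 = 262144, 2^19 = 524288.
Minimum N = 19.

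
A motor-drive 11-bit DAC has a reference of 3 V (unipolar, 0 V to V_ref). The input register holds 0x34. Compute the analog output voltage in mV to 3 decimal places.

LSB = 3 V / 2^11 = 1.465 mV.
Code 0x34 = 52 decimal.
V_out = 0 + 52 × 0.00146484 V = 0.0761719 V.
= 76.172 mV.

76.172 mV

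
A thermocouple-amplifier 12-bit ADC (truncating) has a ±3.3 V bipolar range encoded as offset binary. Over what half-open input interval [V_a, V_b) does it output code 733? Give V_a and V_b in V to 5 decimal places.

LSB = 6.6/2^12 = 1.611 mV.
V_a = V_low + 733·LSB = -2.1189 V; V_b = V_low + 734·LSB = -2.11729 V.

[-2.11890 V, -2.11729 V)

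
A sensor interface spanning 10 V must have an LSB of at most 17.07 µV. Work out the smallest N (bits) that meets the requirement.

20 bits

Number of steps required ≥ 10 V / 17.07 µV = 585823.08.
Need 2^N ≥ 585823.08; 2^19 = 524288, 2^20 = 1048576.
Minimum N = 20.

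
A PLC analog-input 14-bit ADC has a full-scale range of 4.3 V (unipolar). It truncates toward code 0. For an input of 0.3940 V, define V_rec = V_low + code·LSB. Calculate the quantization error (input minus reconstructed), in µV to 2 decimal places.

60.79 µV

LSB = 4.3/2^14 = 262.45 µV.
(V_in − V_low)/LSB = (0.3940 − 0)/0.000262451 = 1501.2316 → code 1501 (floor).
Code 1501 maps back to 0 + 1501×0.000262451 V = 0.39393921 V.
Difference: 6.0791e-05 V → 60.79 µV.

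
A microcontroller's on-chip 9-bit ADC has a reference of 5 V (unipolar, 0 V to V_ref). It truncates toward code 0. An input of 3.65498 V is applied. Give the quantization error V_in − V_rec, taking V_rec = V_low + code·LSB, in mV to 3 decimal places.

Step size: 5 V ÷ 2^9 = 9.766 mV.
Scaled input = 374.2700 LSBs, so code = 374.
Code 374 maps back to 0 + 374×0.00976562 V = 3.6523438 V.
V_in − V_rec = 0.00263625 V = 2.636 mV.

2.636 mV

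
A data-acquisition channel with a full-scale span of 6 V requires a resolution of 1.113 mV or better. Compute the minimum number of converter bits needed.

Number of steps required ≥ 6 V / 1.113 mV = 5390.84.
Need 2^N ≥ 5390.84; 2^12 = 4096, 2^13 = 8192.
Minimum N = 13.

13 bits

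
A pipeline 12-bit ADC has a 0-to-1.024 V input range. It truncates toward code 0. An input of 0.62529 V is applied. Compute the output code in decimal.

code 2501

With 4096 levels over 1.024 V, one step is 250.00 µV.
Input sits at 2501.160 steps above V_low.
So the output code is 2501.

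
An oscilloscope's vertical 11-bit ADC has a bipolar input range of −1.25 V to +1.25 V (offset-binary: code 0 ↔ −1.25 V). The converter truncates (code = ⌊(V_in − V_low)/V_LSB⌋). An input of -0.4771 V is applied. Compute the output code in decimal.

Full-scale span = 2.5 V; LSB = 2.5/2^11 = 1.221 mV.
Input sits at 633.160 steps above V_low.
Floor → code 633.

code 633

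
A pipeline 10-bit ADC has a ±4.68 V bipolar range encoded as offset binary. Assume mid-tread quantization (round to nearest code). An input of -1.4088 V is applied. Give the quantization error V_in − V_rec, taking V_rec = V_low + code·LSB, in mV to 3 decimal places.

Step size: 9.36 V ÷ 2^10 = 9.141 mV.
(V_in − V_low)/LSB = (-1.4088 − (−4.68))/0.00914062 = 357.8749 → code 358 (round).
Code 358 maps back to (−4.68) + 358×0.00914062 V = -1.4076563 V.
Difference: -0.00114375 V → -1.144 mV.

-1.144 mV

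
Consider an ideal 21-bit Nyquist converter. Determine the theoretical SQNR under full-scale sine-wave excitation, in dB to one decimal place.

128.2 dB

SNR ≈ 6.02·N + 1.76 dB = 6.02·21 + 1.76 = 128.18 dB.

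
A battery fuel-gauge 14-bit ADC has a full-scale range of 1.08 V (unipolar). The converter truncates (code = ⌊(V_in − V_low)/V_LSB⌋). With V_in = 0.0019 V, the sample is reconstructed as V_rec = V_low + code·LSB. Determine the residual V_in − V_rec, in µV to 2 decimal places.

54.30 µV

LSB = 1.08/2^14 = 65.92 µV.
Scaled input = 28.8237 LSBs, so code = 28.
V_rec = 0 + 28·6.5918e-05 = 0.0018457031 V.
Difference: 5.42969e-05 V → 54.30 µV.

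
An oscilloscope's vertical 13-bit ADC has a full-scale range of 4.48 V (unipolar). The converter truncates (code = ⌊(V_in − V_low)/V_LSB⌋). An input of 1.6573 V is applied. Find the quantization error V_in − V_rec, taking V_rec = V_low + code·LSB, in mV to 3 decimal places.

0.269 mV

LSB = 4.48/2^13 = 0.547 mV.
Scaled input = 3030.4914 LSBs, so code = 3030.
Code 3030 maps back to 0 + 3030×0.000546875 V = 1.6570312 V.
Difference: 0.00026875 V → 0.269 mV.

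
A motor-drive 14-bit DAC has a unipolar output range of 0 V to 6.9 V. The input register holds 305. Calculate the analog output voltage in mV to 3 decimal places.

128.448 mV

LSB = 6.9 V / 2^14 = 421.14 µV.
V_out = 0 + 305 × 0.000421143 V = 0.128448 V.
= 128.448 mV.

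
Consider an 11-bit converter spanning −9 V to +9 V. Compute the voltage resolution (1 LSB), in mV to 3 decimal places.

Full-scale span = 18 V.
LSB = 18 / 2^11 = 18 / 2048 = 0.00878906 V = 8.789 mV.

8.789 mV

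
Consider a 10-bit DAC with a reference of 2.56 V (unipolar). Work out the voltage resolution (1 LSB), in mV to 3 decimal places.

2.500 mV

Full-scale span = 2.56 V.
LSB = 2.56 / 2^10 = 2.56 / 1024 = 0.0025 V = 2.500 mV.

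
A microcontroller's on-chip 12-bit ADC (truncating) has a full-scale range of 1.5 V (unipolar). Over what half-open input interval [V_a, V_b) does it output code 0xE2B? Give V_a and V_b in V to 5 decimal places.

[1.32825 V, 1.32861 V)

LSB = 1.5/2^12 = 366.21 µV.
Code 0xE2B = 3627 decimal.
V_a = V_low + 3627·LSB = 1.32825 V; V_b = V_low + 3628·LSB = 1.32861 V.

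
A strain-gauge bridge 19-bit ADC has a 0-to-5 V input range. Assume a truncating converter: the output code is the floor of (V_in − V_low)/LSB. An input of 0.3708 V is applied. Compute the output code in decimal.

With 524288 levels over 5 V, one step is 9.54 µV.
Input sits at 38881.198 steps above V_low.
Floor → code 38881.

code 38881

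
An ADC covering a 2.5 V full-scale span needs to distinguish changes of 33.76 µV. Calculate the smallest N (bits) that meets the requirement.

17 bits

Number of steps required ≥ 2.5 V / 33.76 µV = 74052.13.
Need 2^N ≥ 74052.13; 2^16 = 65536, 2^17 = 131072.
Minimum N = 17.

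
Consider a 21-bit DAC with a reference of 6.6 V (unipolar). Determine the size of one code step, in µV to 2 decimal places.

Full-scale span = 6.6 V.
LSB = 6.6 / 2^21 = 6.6 / 2097152 = 3.14713e-06 V = 3.15 µV.

3.15 µV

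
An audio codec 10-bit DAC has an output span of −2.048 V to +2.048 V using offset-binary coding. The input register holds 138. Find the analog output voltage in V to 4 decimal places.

-1.4960 V

LSB = 4.096 V / 2^10 = 4.000 mV.
V_out = (−2.048) + 138 × 0.004 V = -1.496 V.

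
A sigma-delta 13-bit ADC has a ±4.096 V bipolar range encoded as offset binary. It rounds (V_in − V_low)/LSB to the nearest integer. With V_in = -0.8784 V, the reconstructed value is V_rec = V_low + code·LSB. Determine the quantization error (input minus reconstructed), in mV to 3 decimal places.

One LSB is 8.192 V / 8192 = 1.000 mV.
Scaled input = 3217.6000 LSBs, so code = 3218.
V_rec = (−4.096) + 3218·0.001 = -0.878 V.
V_in − V_rec = -0.0004 V = -0.400 mV.

-0.400 mV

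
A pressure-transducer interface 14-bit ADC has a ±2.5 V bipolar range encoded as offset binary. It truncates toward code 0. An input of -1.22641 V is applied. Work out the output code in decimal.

LSB = 5 V / 16384 = 305.18 µV.
Input sits at 4173.300 steps above V_low.
So the output code is 4173.

code 4173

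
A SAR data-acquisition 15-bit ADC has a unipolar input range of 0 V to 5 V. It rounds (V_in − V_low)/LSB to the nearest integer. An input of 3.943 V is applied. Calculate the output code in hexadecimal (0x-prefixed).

Full-scale span = 5 V; LSB = 5/2^15 = 152.59 µV.
Input sits at 25840.845 steps above V_low.
Round → code 25841.
In hexadecimal (0x-prefixed): 0x64F1.

code 0x64F1 (decimal 25841)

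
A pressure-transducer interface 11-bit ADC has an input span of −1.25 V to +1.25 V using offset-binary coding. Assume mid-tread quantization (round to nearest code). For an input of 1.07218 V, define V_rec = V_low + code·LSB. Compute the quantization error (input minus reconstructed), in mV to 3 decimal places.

0.403 mV

One LSB is 2.5 V / 2048 = 1.221 mV.
(V_in − V_low)/LSB = (1.07218 − (−1.25))/0.0012207 = 1902.3299 → code 1902 (round).
Code 1902 maps back to (−1.25) + 1902×0.0012207 V = 1.0717773 V.
Difference: 0.000402656 V → 0.403 mV.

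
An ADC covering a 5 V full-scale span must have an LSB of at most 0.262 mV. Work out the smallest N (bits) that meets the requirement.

15 bits

Number of steps required ≥ 5 V / 0.262 mV = 19083.97.
Need 2^N ≥ 19083.97; 2^14 = 16384, 2^15 = 32768.
Minimum N = 15.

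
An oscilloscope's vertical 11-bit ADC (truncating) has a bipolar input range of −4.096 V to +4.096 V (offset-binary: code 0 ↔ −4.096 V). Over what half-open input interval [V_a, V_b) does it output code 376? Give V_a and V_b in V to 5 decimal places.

LSB = 8.192/2^11 = 4.000 mV.
V_a = V_low + 376·LSB = -2.592 V; V_b = V_low + 377·LSB = -2.588 V.

[-2.59200 V, -2.58800 V)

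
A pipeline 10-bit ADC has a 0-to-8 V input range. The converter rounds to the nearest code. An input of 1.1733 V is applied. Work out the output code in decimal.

With 1024 levels over 8 V, one step is 7.812 mV.
(V_in − V_low)/LSB = (1.1733 − 0) / 0.0078125 = 150.182.
round(150.182) = 150.

code 150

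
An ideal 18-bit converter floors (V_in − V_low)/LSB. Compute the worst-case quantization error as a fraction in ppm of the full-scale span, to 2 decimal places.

Truncating → worst-case error = 1 LSB = V_FS/2^18, so 1e+06/262144 = 3.8147 ppm of full scale.

3.81 ppm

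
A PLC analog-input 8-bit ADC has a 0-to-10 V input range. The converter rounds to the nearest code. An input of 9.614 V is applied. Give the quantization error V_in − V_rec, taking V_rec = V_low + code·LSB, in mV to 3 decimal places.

4.625 mV

Step size: 10 V ÷ 2^8 = 39.062 mV.
Scaled input = 246.1184 LSBs, so code = 246.
Reconstructed: 9.609375 V.
Difference: 0.004625 V → 4.625 mV.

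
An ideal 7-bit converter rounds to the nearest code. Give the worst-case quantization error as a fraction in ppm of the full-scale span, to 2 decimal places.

Rounding → worst-case error = ½ LSB = V_FS/2^8, so 1e+06/256 = 3906.25 ppm of full scale.

3906.25 ppm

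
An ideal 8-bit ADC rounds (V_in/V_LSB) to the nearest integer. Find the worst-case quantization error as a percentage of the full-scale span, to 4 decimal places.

Rounding → worst-case error = ½ LSB = V_FS/2^9, so 100/512 = 0.195312 % of full scale.

0.1953 %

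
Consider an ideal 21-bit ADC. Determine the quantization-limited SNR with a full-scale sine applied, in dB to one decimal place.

SNR ≈ 6.02·N + 1.76 dB = 6.02·21 + 1.76 = 128.18 dB.

128.2 dB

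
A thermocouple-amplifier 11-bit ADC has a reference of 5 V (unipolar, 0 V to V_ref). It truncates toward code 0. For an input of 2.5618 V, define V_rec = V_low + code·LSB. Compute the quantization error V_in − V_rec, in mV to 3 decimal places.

One LSB is 5 V / 2048 = 2.441 mV.
(V_in − V_low)/LSB = (2.5618 − 0)/0.00244141 = 1049.3133 → code 1049 (floor).
Code 1049 maps back to 0 + 1049×0.00244141 V = 2.5610352 V.
Error = 2.5618 − 2.5610352 = 0.000764844 V = 0.765 mV.

0.765 mV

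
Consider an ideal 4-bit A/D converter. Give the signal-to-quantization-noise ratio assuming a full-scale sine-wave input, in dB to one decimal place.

SNR ≈ 6.02·N + 1.76 dB = 6.02·4 + 1.76 = 25.84 dB.

25.8 dB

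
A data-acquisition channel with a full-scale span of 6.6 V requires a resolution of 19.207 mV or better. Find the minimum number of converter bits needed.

Number of steps required ≥ 6.6 V / 19.207 mV = 343.62.
Need 2^N ≥ 343.62; 2^8 = 256, 2^9 = 512.
Minimum N = 9.

9 bits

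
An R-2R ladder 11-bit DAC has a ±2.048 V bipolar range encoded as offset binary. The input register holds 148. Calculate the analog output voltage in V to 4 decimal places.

-1.7520 V

LSB = 4.096 V / 2^11 = 2.000 mV.
V_out = (−2.048) + 148 × 0.002 V = -1.752 V.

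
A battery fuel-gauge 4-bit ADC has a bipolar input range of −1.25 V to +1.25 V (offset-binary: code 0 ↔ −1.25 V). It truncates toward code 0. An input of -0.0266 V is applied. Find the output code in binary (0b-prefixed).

code 0b111 (decimal 7)

LSB = 2.5 V / 16 = 156.250 mV.
(V_in − V_low)/LSB = (-0.0266 − (−1.25)) / 0.15625 = 7.830.
So the output code is 7.
In binary (0b-prefixed): 0b111.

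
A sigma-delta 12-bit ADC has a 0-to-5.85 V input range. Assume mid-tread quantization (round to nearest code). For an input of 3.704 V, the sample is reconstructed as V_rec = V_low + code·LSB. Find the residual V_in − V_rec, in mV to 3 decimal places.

LSB = 5.85/2^12 = 1.428 mV.
(V_in − V_low)/LSB = (3.704 − 0)/0.00142822 = 2593.4332 → code 2593 (round).
Reconstructed: 3.7033813 V.
Error = 3.704 − 3.7033813 = 0.000618652 V = 0.619 mV.

0.619 mV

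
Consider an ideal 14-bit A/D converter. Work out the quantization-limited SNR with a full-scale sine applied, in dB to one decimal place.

86.0 dB

SNR ≈ 6.02·N + 1.76 dB = 6.02·14 + 1.76 = 86.04 dB.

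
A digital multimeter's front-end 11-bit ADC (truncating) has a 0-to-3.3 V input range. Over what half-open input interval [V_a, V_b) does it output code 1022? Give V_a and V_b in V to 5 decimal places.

[1.64678 V, 1.64839 V)

LSB = 3.3/2^11 = 1.611 mV.
V_a = V_low + 1022·LSB = 1.64678 V; V_b = V_low + 1023·LSB = 1.64839 V.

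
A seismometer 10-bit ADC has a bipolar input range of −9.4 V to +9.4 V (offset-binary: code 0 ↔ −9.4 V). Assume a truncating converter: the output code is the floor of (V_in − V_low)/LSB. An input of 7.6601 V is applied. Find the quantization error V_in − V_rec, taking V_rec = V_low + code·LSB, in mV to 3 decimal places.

LSB = 18.8/2^10 = 18.359 mV.
Scaled input = 929.2310 LSBs, so code = 929.
V_rec = (−9.4) + 929·0.0183594 = 7.6558594 V.
Error = 7.6601 − 7.6558594 = 0.00424062 V = 4.241 mV.

4.241 mV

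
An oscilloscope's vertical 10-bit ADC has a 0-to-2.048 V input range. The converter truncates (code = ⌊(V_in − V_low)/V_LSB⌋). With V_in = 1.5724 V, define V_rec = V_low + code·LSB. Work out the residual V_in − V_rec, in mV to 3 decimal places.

0.400 mV

Step size: 2.048 V ÷ 2^10 = 2.000 mV.
(1.5724 − 0)/0.002 = 786.2000; ⌊·⌋ gives code 786.
Code 786 maps back to 0 + 786×0.002 V = 1.572 V.
V_in − V_rec = 0.0004 V = 0.400 mV.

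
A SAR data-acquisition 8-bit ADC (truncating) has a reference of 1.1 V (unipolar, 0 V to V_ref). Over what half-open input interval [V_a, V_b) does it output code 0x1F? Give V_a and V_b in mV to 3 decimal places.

[133.203 mV, 137.500 mV)

LSB = 1.1/2^8 = 4.297 mV.
Code 0x1F = 31 decimal.
V_a = V_low + 31·LSB = 0.133203 V; V_b = V_low + 32·LSB = 0.1375 V.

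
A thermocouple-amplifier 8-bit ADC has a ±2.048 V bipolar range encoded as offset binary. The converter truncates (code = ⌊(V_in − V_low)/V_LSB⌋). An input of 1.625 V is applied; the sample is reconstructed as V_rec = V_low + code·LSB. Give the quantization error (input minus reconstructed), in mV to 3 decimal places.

One LSB is 4.096 V / 256 = 16.000 mV.
(V_in − V_low)/LSB = (1.625 − (−2.048))/0.016 = 229.5625 → code 229 (floor).
Code 229 maps back to (−2.048) + 229×0.016 V = 1.616 V.
V_in − V_rec = 0.009 V = 9.000 mV.

9.000 mV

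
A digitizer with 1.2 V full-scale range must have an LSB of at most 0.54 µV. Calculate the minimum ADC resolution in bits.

Number of steps required ≥ 1.2 V / 0.54 µV = 2222222.22.
Need 2^N ≥ 2222222.22; 2^21 = 2097152, 2^22 = 4194304.
Minimum N = 22.

22 bits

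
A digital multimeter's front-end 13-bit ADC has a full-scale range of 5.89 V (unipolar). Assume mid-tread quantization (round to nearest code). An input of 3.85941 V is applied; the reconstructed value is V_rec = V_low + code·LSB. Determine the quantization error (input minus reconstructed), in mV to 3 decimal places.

One LSB is 5.89 V / 8192 = 0.719 mV.
(V_in − V_low)/LSB = (3.85941 − 0)/0.000718994 = 5367.7906 → code 5368 (round).
V_rec = 0 + 5368·0.000718994 = 3.8595605 V.
Difference: -0.000150547 V → -0.151 mV.

-0.151 mV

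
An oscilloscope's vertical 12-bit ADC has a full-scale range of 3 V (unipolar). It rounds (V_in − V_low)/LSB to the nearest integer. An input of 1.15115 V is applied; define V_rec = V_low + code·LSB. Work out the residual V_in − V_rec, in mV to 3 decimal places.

-0.217 mV

Step size: 3 V ÷ 2^12 = 0.732 mV.
(V_in − V_low)/LSB = (1.15115 − 0)/0.000732422 = 1571.7035 → code 1572 (round).
V_rec = 0 + 1572·0.000732422 = 1.1513672 V.
Error = 1.15115 − 1.1513672 = -0.000217187 V = -0.217 mV.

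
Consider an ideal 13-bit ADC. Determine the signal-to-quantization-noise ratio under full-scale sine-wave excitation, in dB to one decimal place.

SNR ≈ 6.02·N + 1.76 dB = 6.02·13 + 1.76 = 80.02 dB.

80.0 dB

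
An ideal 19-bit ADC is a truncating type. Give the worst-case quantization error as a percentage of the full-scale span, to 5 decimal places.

0.00019 %

Truncating → worst-case error = 1 LSB = V_FS/2^19, so 100/524288 = 0.000190735 % of full scale.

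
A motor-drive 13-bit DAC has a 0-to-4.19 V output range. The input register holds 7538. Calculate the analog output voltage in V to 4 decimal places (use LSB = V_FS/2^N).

3.8555 V

LSB = 4.19 V / 2^13 = 0.511 mV.
V_out = 0 + 7538 × 0.000511475 V = 3.8555 V.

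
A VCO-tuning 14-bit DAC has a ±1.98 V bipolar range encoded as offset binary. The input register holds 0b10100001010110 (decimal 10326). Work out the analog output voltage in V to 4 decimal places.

0.5158 V

LSB = 3.96 V / 2^14 = 241.70 µV.
Code 0b10100001010110 = 10326 decimal.
V_out = (−1.98) + 10326 × 0.000241699 V = 0.515786 V.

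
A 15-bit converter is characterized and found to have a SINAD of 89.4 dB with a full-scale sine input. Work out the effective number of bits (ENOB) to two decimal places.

14.56 bits

ENOB = (SINAD − 1.76) / 6.02 = (89.4 − 1.76)/6.02 = 14.558.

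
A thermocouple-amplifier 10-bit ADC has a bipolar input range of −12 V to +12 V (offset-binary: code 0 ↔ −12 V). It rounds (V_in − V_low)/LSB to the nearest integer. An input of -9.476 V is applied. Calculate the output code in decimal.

LSB = 24 V / 1024 = 23.438 mV.
(V_in − V_low)/LSB = (-9.476 − (−12)) / 0.0234375 = 107.691.
Round → code 108.

code 108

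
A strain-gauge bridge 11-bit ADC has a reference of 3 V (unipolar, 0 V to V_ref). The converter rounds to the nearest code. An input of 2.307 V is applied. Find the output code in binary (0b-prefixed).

code 0b11000100111 (decimal 1575)

LSB = 3 V / 2048 = 1.465 mV.
(V_in − V_low)/LSB = (2.307 − 0) / 0.00146484 = 1574.912.
Round → code 1575.
In binary (0b-prefixed): 0b11000100111.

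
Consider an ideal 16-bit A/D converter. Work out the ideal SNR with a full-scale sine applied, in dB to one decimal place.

98.1 dB

SNR ≈ 6.02·N + 1.76 dB = 6.02·16 + 1.76 = 98.08 dB.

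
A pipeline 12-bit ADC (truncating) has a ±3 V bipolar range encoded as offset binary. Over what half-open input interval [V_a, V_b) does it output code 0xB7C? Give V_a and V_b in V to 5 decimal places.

[1.30664 V, 1.30811 V)

LSB = 6/2^12 = 1.465 mV.
Code 0xB7C = 2940 decimal.
V_a = V_low + 2940·LSB = 1.30664 V; V_b = V_low + 2941·LSB = 1.30811 V.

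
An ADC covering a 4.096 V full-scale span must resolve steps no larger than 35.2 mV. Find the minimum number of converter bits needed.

7 bits

Number of steps required ≥ 4.096 V / 35.2 mV = 116.36.
Need 2^N ≥ 116.36; 2^6 = 64, 2^7 = 128.
Minimum N = 7.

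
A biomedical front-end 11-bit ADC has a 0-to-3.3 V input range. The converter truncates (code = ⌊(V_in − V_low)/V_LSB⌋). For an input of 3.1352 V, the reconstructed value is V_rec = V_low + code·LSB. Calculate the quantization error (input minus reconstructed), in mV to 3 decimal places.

One LSB is 3.3 V / 2048 = 1.611 mV.
Scaled input = 1945.7241 LSBs, so code = 1945.
Reconstructed: 3.1340332 V.
V_in − V_rec = 0.0011668 V = 1.167 mV.

1.167 mV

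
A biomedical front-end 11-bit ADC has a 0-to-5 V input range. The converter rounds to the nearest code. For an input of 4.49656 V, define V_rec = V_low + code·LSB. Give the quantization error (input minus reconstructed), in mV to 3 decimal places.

-0.510 mV

LSB = 5/2^11 = 2.441 mV.
(4.49656 − 0)/0.00244141 = 1841.7910; round gives code 1842.
Reconstructed: 4.4970703 V.
Error = 4.49656 − 4.4970703 = -0.000510313 V = -0.510 mV.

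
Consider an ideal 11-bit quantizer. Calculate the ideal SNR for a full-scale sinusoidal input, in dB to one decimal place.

68.0 dB

SNR ≈ 6.02·N + 1.76 dB = 6.02·11 + 1.76 = 67.98 dB.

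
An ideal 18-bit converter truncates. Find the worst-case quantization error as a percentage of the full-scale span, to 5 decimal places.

0.00038 %

Truncating → worst-case error = 1 LSB = V_FS/2^18, so 100/262144 = 0.00038147 % of full scale.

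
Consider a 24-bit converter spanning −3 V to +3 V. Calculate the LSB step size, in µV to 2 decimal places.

0.36 µV

Full-scale span = 6 V.
LSB = 6 / 2^24 = 6 / 16777216 = 3.57628e-07 V = 0.36 µV.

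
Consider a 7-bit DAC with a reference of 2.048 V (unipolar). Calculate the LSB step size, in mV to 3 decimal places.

Full-scale span = 2.048 V.
LSB = 2.048 / 2^7 = 2.048 / 128 = 0.016 V = 16.000 mV.

16.000 mV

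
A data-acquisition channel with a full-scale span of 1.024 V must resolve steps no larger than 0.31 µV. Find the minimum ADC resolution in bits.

Number of steps required ≥ 1.024 V / 0.31 µV = 3303225.81.
Need 2^N ≥ 3303225.81; 2^21 = 2097152, 2^22 = 4194304.
Minimum N = 22.

22 bits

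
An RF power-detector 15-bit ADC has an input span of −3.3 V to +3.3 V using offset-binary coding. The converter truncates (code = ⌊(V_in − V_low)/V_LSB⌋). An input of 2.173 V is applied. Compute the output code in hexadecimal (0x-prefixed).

code 0x6A24 (decimal 27172)

With 32768 levels over 6.6 V, one step is 201.42 µV.
(2.173 − (−3.3)) / 0.000201416 = 27172.616 LSBs.
So the output code is 27172.
In hexadecimal (0x-prefixed): 0x6A24.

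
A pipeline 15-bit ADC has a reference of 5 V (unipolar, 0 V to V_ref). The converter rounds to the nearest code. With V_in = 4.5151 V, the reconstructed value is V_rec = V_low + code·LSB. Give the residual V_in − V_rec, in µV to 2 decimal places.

Step size: 5 V ÷ 2^15 = 152.59 µV.
(V_in − V_low)/LSB = (4.5151 − 0)/0.000152588 = 29590.1594 → code 29590 (round).
V_rec = 0 + 29590·0.000152588 = 4.5150757 V.
Error = 4.5151 − 4.5150757 = 2.43164e-05 V = 24.32 µV.

24.32 µV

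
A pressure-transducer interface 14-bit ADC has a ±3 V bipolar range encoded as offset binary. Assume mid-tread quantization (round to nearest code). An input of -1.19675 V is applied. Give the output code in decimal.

With 16384 levels over 6 V, one step is 366.21 µV.
Input sits at 4924.075 steps above V_low.
round(4924.075) = 4924.

code 4924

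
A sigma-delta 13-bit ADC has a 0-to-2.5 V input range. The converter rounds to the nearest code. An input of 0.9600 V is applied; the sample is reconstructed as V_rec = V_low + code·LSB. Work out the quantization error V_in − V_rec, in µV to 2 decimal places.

-83.01 µV

One LSB is 2.5 V / 8192 = 305.18 µV.
Scaled input = 3145.7280 LSBs, so code = 3146.
V_rec = 0 + 3146·0.000305176 = 0.96008301 V.
Difference: -8.30078e-05 V → -83.01 µV.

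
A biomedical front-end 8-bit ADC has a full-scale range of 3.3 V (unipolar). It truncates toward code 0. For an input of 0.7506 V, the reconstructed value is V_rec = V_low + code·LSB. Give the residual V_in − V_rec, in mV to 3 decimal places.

2.944 mV

One LSB is 3.3 V / 256 = 12.891 mV.
Scaled input = 58.2284 LSBs, so code = 58.
Code 58 maps back to 0 + 58×0.0128906 V = 0.74765625 V.
Difference: 0.00294375 V → 2.944 mV.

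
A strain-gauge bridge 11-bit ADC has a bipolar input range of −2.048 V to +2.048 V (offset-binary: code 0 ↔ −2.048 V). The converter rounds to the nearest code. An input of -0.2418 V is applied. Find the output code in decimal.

LSB = 4.096 V / 2048 = 2.000 mV.
Input sits at 903.100 steps above V_low.
So the output code is 903.

code 903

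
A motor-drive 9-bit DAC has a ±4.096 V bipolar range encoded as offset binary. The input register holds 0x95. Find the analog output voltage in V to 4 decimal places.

LSB = 8.192 V / 2^9 = 16.000 mV.
Code 0x95 = 149 decimal.
V_out = (−4.096) + 149 × 0.016 V = -1.712 V.

-1.7120 V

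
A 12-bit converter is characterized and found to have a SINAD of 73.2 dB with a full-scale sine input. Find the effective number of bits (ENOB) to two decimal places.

11.87 bits

ENOB = (SINAD − 1.76) / 6.02 = (73.2 − 1.76)/6.02 = 11.867.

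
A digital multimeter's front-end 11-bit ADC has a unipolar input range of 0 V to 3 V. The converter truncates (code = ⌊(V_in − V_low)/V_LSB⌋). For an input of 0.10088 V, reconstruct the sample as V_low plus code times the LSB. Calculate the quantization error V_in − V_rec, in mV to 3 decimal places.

1.271 mV

Step size: 3 V ÷ 2^11 = 1.465 mV.
(0.10088 − 0)/0.00146484 = 68.8674; ⌊·⌋ gives code 68.
V_rec = 0 + 68·0.00146484 = 0.099609375 V.
V_in − V_rec = 0.00127063 V = 1.271 mV.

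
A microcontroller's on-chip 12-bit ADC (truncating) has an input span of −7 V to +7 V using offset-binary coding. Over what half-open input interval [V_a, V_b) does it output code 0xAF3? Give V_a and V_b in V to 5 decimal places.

LSB = 14/2^12 = 3.418 mV.
Code 0xAF3 = 2803 decimal.
V_a = V_low + 2803·LSB = 2.58057 V; V_b = V_low + 2804·LSB = 2.58398 V.

[2.58057 V, 2.58398 V)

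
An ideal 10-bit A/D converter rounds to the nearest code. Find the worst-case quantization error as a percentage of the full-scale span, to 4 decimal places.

0.0488 %

Rounding → worst-case error = ½ LSB = V_FS/2^11, so 100/2048 = 0.0488281 % of full scale.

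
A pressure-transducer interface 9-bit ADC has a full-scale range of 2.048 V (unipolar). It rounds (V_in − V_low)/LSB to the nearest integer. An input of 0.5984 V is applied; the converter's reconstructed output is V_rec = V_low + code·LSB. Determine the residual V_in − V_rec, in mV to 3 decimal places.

One LSB is 2.048 V / 512 = 4.000 mV.
(0.5984 − 0)/0.004 = 149.6000; round gives code 150.
Code 150 maps back to 0 + 150×0.004 V = 0.6 V.
Error = 0.5984 − 0.6 = -0.0016 V = -1.600 mV.

-1.600 mV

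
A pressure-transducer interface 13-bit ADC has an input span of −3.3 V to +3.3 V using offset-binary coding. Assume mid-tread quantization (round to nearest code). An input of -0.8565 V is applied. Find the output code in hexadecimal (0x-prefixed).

Full-scale span = 6.6 V; LSB = 6.6/2^13 = 0.806 mV.
(-0.8565 − (−3.3)) / 0.000805664 = 3032.902 LSBs.
Round → code 3033.
In hexadecimal (0x-prefixed): 0xBD9.

code 0xBD9 (decimal 3033)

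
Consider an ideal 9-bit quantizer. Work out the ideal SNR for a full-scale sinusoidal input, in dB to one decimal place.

SNR ≈ 6.02·N + 1.76 dB = 6.02·9 + 1.76 = 55.94 dB.

55.9 dB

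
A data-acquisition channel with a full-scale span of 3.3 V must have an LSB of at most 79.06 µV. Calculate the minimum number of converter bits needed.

Number of steps required ≥ 3.3 V / 79.06 µV = 41740.45.
Need 2^N ≥ 41740.45; 2^15 = 32768, 2^16 = 65536.
Minimum N = 16.

16 bits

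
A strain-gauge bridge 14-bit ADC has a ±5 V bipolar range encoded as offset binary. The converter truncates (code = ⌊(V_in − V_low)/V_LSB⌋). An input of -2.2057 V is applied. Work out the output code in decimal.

Full-scale span = 10 V; LSB = 10/2^14 = 0.610 mV.
(V_in − V_low)/LSB = (-2.2057 − (−5)) / 0.000610352 = 4578.181.
⌊·⌋(4578.181) = 4578.

code 4578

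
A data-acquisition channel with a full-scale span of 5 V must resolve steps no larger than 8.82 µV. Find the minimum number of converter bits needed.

Number of steps required ≥ 5 V / 8.82 µV = 566893.42.
Need 2^N ≥ 566893.42; 2^19 = 524288, 2^20 = 1048576.
Minimum N = 20.

20 bits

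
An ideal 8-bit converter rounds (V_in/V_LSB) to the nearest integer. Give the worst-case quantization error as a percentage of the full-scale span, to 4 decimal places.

0.1953 %

Rounding → worst-case error = ½ LSB = V_FS/2^9, so 100/512 = 0.195312 % of full scale.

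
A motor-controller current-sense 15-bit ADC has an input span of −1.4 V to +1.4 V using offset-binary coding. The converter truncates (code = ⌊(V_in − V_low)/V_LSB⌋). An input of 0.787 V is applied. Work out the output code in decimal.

Full-scale span = 2.8 V; LSB = 2.8/2^15 = 85.45 µV.
(V_in − V_low)/LSB = (0.787 − (−1.4)) / 8.54492e-05 = 25594.149.
So the output code is 25594.

code 25594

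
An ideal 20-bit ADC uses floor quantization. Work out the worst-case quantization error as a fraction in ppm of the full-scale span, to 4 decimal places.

Truncating → worst-case error = 1 LSB = V_FS/2^20, so 1e+06/1048576 = 0.953674 ppm of full scale.

0.9537 ppm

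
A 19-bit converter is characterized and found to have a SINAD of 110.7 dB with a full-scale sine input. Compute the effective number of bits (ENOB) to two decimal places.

18.10 bits

ENOB = (SINAD − 1.76) / 6.02 = (110.7 − 1.76)/6.02 = 18.096.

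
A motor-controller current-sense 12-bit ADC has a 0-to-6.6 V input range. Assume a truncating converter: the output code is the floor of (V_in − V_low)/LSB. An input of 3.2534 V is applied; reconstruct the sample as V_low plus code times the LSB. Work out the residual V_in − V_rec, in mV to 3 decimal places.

Step size: 6.6 V ÷ 2^12 = 1.611 mV.
(V_in − V_low)/LSB = (3.2534 − 0)/0.00161133 = 2019.0798 → code 2019 (floor).
V_rec = 0 + 2019·0.00161133 = 3.2532715 V.
V_in − V_rec = 0.000128516 V = 0.129 mV.

0.129 mV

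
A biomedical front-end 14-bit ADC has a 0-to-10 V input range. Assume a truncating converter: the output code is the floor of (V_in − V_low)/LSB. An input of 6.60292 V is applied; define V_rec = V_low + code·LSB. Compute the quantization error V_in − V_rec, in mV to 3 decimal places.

LSB = 10/2^14 = 0.610 mV.
(V_in − V_low)/LSB = (6.60292 − 0)/0.000610352 = 10818.2241 → code 10818 (floor).
V_rec = 0 + 10818·0.000610352 = 6.6027832 V.
Difference: 0.000136797 V → 0.137 mV.

0.137 mV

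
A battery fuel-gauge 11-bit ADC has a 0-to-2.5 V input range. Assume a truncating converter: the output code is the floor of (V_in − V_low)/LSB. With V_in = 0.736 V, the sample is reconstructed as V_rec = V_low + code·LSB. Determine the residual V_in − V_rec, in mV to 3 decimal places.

1.137 mV

LSB = 2.5/2^11 = 1.221 mV.
(0.736 − 0)/0.0012207 = 602.9312; ⌊·⌋ gives code 602.
Code 602 maps back to 0 + 602×0.0012207 V = 0.73486328 V.
V_in − V_rec = 0.00113672 V = 1.137 mV.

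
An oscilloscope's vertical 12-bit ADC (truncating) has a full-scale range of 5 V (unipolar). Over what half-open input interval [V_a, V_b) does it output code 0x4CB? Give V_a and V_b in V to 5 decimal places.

[1.49780 V, 1.49902 V)

LSB = 5/2^12 = 1.221 mV.
Code 0x4CB = 1227 decimal.
V_a = V_low + 1227·LSB = 1.4978 V; V_b = V_low + 1228·LSB = 1.49902 V.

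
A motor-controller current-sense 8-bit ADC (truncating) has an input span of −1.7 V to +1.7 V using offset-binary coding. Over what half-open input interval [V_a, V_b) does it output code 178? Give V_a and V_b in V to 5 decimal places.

[0.66406 V, 0.67734 V)

LSB = 3.4/2^8 = 13.281 mV.
V_a = V_low + 178·LSB = 0.664062 V; V_b = V_low + 179·LSB = 0.677344 V.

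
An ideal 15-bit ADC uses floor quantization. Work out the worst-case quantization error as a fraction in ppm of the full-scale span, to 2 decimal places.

Truncating → worst-case error = 1 LSB = V_FS/2^15, so 1e+06/32768 = 30.5176 ppm of full scale.

30.52 ppm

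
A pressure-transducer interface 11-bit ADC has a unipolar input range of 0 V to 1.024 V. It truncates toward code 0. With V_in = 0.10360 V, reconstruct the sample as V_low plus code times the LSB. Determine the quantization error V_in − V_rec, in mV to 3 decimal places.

0.100 mV

Step size: 1.024 V ÷ 2^11 = 0.500 mV.
Scaled input = 207.2000 LSBs, so code = 207.
Reconstructed: 0.1035 V.
Error = 0.10360 − 0.1035 = 0.0001 V = 0.100 mV.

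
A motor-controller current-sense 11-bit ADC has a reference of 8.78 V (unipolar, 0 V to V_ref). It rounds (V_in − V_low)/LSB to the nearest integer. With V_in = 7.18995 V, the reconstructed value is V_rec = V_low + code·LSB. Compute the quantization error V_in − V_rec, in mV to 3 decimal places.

Step size: 8.78 V ÷ 2^11 = 4.287 mV.
(V_in − V_low)/LSB = (7.18995 − 0)/0.00428711 = 1677.1091 → code 1677 (round).
V_rec = 0 + 1677·0.00428711 = 7.1894824 V.
V_in − V_rec = 0.000467578 V = 0.468 mV.

0.468 mV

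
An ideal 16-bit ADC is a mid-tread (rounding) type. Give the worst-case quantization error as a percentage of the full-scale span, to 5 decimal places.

0.00076 %

Rounding → worst-case error = ½ LSB = V_FS/2^17, so 100/131072 = 0.000762939 % of full scale.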